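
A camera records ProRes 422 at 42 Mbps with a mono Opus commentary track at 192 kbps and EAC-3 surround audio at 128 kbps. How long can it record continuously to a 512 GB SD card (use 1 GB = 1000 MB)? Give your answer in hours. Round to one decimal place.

Audio total: 192 + 128 = 320 kbps = 0.320 Mbps.
Total bitrate: 42 + 0.320 = 42.320 Mbps.
Capacity: 512 GB = 4,096,000 Mb.
Recording time: 4,096,000 / 42.320 = 96,786 s ≈ 26.9 hours.

26.9 hours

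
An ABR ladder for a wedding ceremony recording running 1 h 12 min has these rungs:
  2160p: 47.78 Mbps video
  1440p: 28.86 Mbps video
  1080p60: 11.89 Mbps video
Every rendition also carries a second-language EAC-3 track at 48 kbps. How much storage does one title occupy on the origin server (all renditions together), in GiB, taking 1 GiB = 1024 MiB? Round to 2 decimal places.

44.60 GiB

1 h 12 min = 72 min = 4320 s
Audio: 48 kbps = 0.048 Mbps.
Sum of rendition bitrates: (47.78+0.048) + (28.86+0.048) + (11.89+0.048) = 88.674 Mbps.
× 4320 s = 383,072 Mb = 47,884 MB = 44.60 GiB.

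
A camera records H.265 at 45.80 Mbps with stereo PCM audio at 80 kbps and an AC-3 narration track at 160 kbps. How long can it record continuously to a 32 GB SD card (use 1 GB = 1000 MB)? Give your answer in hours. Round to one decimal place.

1.5 hours

Audio total: 80 + 160 = 240 kbps = 0.240 Mbps.
Total bitrate: 45.80 + 0.240 = 46.040 Mbps.
Capacity: 32 GB = 256,000 Mb.
Recording time: 256,000 / 46.040 = 5,560 s ≈ 1.54 hours.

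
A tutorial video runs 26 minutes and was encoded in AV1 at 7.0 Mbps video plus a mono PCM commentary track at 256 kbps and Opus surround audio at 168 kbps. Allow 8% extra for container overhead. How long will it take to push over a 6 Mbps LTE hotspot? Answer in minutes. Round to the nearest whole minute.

35 minutes

26 min = 1560 s
Audio total: 256 + 168 = 424 kbps = 0.424 Mbps.
Total bitrate: 7.424 Mbps.
File: 7.424 Mbps × 1560 s = 11581.4 Mb.
With 8% container overhead: ×1.08. → 12508.0 Mb.
At 6 Mbps: 12508.0 / 6 = 2084.7 s ≈ 34.7 minutes.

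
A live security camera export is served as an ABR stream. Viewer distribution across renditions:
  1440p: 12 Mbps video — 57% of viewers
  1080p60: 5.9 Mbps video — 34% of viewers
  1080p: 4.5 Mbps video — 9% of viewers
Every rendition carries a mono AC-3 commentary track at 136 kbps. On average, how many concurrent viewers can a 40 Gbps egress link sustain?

4261

Audio: 136 kbps = 0.136 Mbps.
Average per-viewer bitrate: 0.57×12.136 + 0.34×6.036 + 0.09×4.636 = 9.387 Mbps.
40 Gbps = 40,000 Mbps; 40,000 / 9.387 = 4261.21 → 4261.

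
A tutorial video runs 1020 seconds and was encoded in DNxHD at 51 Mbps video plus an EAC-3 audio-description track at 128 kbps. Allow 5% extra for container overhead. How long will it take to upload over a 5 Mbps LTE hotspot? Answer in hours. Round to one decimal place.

Audio: 128 kbps = 0.128 Mbps.
Total bitrate: 51.128 Mbps.
File: 51.128 Mbps × 1020 s = 52150.6 Mb.
With 5% container overhead: ×1.05. → 54758.1 Mb.
At 5 Mbps: 54758.1 / 5 = 10951.6 s ≈ 3.04 hours.

3.0 hours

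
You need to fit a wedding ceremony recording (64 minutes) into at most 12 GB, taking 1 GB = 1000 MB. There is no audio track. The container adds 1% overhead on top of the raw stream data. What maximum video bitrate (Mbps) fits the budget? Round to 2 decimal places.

Budget: 12 GB = 96000.0 Mb.
Stream payload after overhead: 96000.0 / 1.01 = 95049.5 Mb.
64 min = 3840 s
Total bitrate budget: 95049.5 Mb / 3840 s = 24.752 Mbps.

24.75 Mbps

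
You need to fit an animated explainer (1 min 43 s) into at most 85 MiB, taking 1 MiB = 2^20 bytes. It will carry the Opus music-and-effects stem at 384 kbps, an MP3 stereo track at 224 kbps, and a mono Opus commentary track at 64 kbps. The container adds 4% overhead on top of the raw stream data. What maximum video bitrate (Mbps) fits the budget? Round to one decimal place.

6.0 Mbps

Budget: 85 MiB = 713.0 Mb.
Stream payload after overhead: 713.0 / 1.04 = 685.6 Mb.
1 min 43 s = 103 s
Total bitrate budget: 685.6 Mb / 103 s = 6.656 Mbps.
Audio total: 384 + 224 + 64 = 672 kbps = 0.672 Mbps.
Video: 6.656 − 0.672 = 5.984 Mbps.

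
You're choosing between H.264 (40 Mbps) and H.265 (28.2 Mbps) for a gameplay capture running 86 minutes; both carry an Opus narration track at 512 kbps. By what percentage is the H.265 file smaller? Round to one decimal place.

86 min = 5160 s
Audio: 512 kbps = 0.512 Mbps.
H.264: 40.512 Mbps × 5160 s = 209041.9 Mb = 26.130 GB.
H.265: 28.712 Mbps × 5160 s = 148153.9 Mb = 18.519 GB.
Reduction: (1 − 18.519/26.130) × 100 = 29.13%.

29.1%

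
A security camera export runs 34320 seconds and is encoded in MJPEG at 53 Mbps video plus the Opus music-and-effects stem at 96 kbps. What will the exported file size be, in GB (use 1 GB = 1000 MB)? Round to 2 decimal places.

227.78 GB

Audio: 96 kbps = 0.096 Mbps.
Total bitrate: 53 + 0.096 = 53.096 Mbps.
Stream data: 53.096 Mbps × 34320 s = 1822254.7 Mb.
1,822,255 Mb ÷ 8 = 227,782 MB → 227.8 GB.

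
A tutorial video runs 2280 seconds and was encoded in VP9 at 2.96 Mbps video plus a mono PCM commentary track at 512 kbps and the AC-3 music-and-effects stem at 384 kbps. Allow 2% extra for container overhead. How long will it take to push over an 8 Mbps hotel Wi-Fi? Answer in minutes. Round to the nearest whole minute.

Audio total: 512 + 384 = 896 kbps = 0.896 Mbps.
Total bitrate: 3.856 Mbps.
File: 3.856 Mbps × 2280 s = 8791.7 Mb.
With 2% container overhead: ×1.02. → 8967.5 Mb.
At 8 Mbps: 8967.5 / 8 = 1120.9 s ≈ 18.7 minutes.

19 minutes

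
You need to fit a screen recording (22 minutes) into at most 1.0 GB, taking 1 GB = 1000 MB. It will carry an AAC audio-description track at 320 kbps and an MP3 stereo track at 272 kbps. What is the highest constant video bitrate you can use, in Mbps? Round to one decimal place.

Budget: 1.0 GB = 8000.0 Mb.
22 min = 1320 s
Total bitrate budget: 8000.0 Mb / 1320 s = 6.061 Mbps.
Audio total: 320 + 272 = 592 kbps = 0.592 Mbps.
Video: 6.061 − 0.592 = 5.469 Mbps.

5.5 Mbps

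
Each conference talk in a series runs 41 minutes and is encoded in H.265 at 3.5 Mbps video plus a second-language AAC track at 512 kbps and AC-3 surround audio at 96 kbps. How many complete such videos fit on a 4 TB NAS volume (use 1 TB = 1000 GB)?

3166

41 min = 2460 s
Audio total: 512 + 96 = 608 kbps = 0.608 Mbps.
Total bitrate: 4.108 Mbps.
Per item: 4.108 Mbps × 2460 s = 10,106 Mb = 1,263 MB.
Capacity: 4 TB = 32,000,000 Mb; 3166.54 items → 3166 complete.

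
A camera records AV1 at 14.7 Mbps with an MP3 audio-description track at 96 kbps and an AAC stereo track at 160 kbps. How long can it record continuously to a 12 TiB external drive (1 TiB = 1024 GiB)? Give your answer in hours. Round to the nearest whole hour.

1960 hours

Audio total: 96 + 160 = 256 kbps = 0.256 Mbps.
Total bitrate: 14.7 + 0.256 = 14.956 Mbps.
Capacity: 12 TiB = 105,553,116 Mb.
Recording time: 105,553,116 / 14.956 = 7,057,577 s ≈ 1,960 hours.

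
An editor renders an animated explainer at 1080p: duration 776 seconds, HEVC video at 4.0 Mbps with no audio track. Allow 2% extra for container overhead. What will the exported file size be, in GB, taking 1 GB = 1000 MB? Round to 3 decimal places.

Total bitrate: 4.0 Mbps.
Stream data: 4.000 Mbps × 776 s = 3104.0 Mb.
With 2% container overhead: ×1.02.
3,166 Mb ÷ 8 = 395.8 MB → 0.3958 GB.

0.396 GB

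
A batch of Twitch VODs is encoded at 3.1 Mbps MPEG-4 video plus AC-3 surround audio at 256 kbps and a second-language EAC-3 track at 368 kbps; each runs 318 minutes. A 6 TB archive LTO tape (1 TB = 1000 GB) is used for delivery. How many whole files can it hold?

318 min = 19080 s
Audio total: 256 + 368 = 624 kbps = 0.624 Mbps.
Total bitrate: 3.724 Mbps.
Per item: 3.724 Mbps × 19080 s = 71,054 Mb = 8,882 MB.
Capacity: 6 TB = 48,000,000 Mb; 675.54 items → 675 complete.

675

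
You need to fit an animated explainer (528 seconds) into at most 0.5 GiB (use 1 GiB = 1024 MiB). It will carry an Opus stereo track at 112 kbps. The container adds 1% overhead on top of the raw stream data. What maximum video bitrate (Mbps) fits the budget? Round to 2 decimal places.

Budget: 0.5 GiB = 4295.0 Mb.
Stream payload after overhead: 4295.0 / 1.01 = 4252.4 Mb.
Total bitrate budget: 4252.4 Mb / 528 s = 8.054 Mbps.
Audio: 112 kbps = 0.112 Mbps.
Video: 8.054 − 0.112 = 7.942 Mbps.

7.94 Mbps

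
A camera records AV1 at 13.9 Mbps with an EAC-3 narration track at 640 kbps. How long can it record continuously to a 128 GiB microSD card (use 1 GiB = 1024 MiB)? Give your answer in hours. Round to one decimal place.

21.0 hours

Audio: 640 kbps = 0.640 Mbps.
Total bitrate: 13.9 + 0.640 = 14.540 Mbps.
Capacity: 128 GiB = 1,099,512 Mb.
Recording time: 1,099,512 / 14.540 = 75,620 s ≈ 21.0 hours.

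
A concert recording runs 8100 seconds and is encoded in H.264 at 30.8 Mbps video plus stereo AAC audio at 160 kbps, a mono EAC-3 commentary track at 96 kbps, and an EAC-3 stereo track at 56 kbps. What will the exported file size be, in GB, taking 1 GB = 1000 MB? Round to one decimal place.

Audio total: 160 + 96 + 56 = 312 kbps = 0.312 Mbps.
Total bitrate: 30.8 + 0.312 = 31.112 Mbps.
Stream data: 31.112 Mbps × 8100 s = 252007.2 Mb.
252,007 Mb ÷ 8 = 31,501 MB → 31.50 GB.

31.5 GB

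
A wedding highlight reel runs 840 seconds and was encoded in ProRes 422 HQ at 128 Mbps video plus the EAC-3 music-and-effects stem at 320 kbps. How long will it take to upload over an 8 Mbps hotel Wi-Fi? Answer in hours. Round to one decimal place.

Audio: 320 kbps = 0.320 Mbps.
Total bitrate: 128.320 Mbps.
File: 128.320 Mbps × 840 s = 107788.8 Mb.
At 8 Mbps: 107788.8 / 8 = 13473.6 s ≈ 3.74 hours.

3.7 hours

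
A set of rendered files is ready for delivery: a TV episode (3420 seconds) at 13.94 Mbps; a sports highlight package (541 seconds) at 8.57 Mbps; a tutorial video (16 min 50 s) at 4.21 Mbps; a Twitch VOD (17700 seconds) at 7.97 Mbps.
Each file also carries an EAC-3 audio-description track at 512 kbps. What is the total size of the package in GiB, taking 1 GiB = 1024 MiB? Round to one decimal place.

Audio: 512 kbps = 0.512 Mbps.
TV episode: 14.452 Mbps × 3420 s = 49425.8 Mb
sports highlight package: 9.082 Mbps × 541 s = 4913.4 Mb
tutorial video: 4.722 Mbps × 1010 s = 4769.2 Mb
Twitch VOD: 8.482 Mbps × 17700 s = 150131.4 Mb
Total: 209239.8 Mb = 26155.0 MB.
= 24.36 GiB.

24.4 GiB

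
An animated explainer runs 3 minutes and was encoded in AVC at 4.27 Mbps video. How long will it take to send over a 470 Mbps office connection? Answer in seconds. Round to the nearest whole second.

3 min = 180 s
File: 4.270 Mbps × 180 s = 768.6 Mb.
At 470 Mbps: 768.6 / 470 = 1.6 s ≈ 1.64 seconds.

2 seconds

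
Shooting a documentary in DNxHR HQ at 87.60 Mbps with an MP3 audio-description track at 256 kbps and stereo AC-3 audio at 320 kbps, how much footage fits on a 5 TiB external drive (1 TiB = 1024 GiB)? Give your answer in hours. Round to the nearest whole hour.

Audio total: 256 + 320 = 576 kbps = 0.576 Mbps.
Total bitrate: 87.60 + 0.576 = 88.176 Mbps.
Capacity: 5 TiB = 43,980,465 Mb.
Recording time: 43,980,465 / 88.176 = 498,780 s ≈ 139 hours.

139 hours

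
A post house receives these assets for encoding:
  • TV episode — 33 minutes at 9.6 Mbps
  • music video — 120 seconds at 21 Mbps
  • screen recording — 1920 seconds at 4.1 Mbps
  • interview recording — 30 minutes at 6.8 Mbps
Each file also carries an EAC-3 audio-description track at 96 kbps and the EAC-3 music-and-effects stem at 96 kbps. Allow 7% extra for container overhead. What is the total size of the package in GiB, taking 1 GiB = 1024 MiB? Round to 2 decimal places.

Audio total: 96 + 96 = 192 kbps = 0.192 Mbps.
TV episode: 9.792 Mbps × 1980 s × 1.07 = 20745.3 Mb
music video: 21.192 Mbps × 120 s × 1.07 = 2721.1 Mb
screen recording: 4.292 Mbps × 1920 s × 1.07 = 8817.5 Mb
interview recording: 6.992 Mbps × 1800 s × 1.07 = 13466.6 Mb
Total: 45750.5 Mb = 5718.8 MB.
= 5.326 GiB.

5.33 GiB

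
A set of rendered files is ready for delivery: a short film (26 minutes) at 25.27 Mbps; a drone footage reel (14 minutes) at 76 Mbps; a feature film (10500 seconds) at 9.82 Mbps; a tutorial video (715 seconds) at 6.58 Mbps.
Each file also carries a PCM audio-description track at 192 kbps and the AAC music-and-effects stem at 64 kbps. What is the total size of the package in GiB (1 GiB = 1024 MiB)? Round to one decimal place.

25.0 GiB

Audio total: 192 + 64 = 256 kbps = 0.256 Mbps.
short film: 25.526 Mbps × 1560 s = 39820.6 Mb
drone footage reel: 76.256 Mbps × 840 s = 64055.0 Mb
feature film: 10.076 Mbps × 10500 s = 105798.0 Mb
tutorial video: 6.836 Mbps × 715 s = 4887.7 Mb
Total: 214561.3 Mb = 26820.2 MB.
= 24.98 GiB.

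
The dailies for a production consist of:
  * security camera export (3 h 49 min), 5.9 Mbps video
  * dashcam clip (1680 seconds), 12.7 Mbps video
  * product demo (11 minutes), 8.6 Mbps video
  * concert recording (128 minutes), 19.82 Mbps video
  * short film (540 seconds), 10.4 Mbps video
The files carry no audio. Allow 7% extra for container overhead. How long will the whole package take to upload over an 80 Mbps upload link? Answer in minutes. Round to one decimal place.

security camera export: 5.900 Mbps × 13740 s × 1.07 = 86740.6 Mb
dashcam clip: 12.700 Mbps × 1680 s × 1.07 = 22829.5 Mb
product demo: 8.600 Mbps × 660 s × 1.07 = 6073.3 Mb
concert recording: 19.820 Mbps × 7680 s × 1.07 = 162872.8 Mb
short film: 10.400 Mbps × 540 s × 1.07 = 6009.1 Mb
Total: 284525.4 Mb = 35565.7 MB.
At 80 Mbps: 284525.4 / 80 = 3557 s ≈ 59.3 minutes.

59.3 minutes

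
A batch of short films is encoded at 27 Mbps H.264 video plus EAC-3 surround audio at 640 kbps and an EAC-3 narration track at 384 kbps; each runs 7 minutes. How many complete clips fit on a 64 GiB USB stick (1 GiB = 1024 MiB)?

7 min = 420 s
Audio total: 640 + 384 = 1024 kbps = 1.024 Mbps.
Total bitrate: 28.024 Mbps.
Per item: 28.024 Mbps × 420 s = 11,770 Mb = 1,471 MB.
Capacity: 64 GiB = 549,756 Mb; 46.71 items → 46 complete.

46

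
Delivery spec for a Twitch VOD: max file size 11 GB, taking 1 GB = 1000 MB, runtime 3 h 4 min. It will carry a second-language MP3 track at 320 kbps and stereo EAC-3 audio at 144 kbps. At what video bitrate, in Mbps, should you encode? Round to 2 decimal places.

7.51 Mbps

Budget: 11 GB = 88000.0 Mb.
3 h 4 min = 184 min = 11040 s
Total bitrate budget: 88000.0 Mb / 11040 s = 7.971 Mbps.
Audio total: 320 + 144 = 464 kbps = 0.464 Mbps.
Video: 7.971 − 0.464 = 7.507 Mbps.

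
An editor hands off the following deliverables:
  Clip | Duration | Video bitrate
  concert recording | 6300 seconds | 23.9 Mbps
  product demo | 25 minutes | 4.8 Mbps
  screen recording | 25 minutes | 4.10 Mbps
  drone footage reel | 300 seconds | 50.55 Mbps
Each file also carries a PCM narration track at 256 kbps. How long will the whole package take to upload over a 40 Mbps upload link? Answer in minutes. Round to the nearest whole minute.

Audio: 256 kbps = 0.256 Mbps.
concert recording: 24.156 Mbps × 6300 s = 152182.8 Mb
product demo: 5.056 Mbps × 1500 s = 7584.0 Mb
screen recording: 4.356 Mbps × 1500 s = 6534.0 Mb
drone footage reel: 50.806 Mbps × 300 s = 15241.8 Mb
Total: 181542.6 Mb = 22692.8 MB.
At 40 Mbps: 181542.6 / 40 = 4539 s ≈ 75.6 minutes.

76 minutes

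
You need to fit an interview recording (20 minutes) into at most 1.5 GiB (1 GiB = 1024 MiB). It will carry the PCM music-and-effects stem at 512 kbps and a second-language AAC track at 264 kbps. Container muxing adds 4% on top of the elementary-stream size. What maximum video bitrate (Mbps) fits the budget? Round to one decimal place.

9.5 Mbps

Budget: 1.5 GiB = 12884.9 Mb.
Stream payload after overhead: 12884.9 / 1.04 = 12389.3 Mb.
20 min = 1200 s
Total bitrate budget: 12389.3 Mb / 1200 s = 10.324 Mbps.
Audio total: 512 + 264 = 776 kbps = 0.776 Mbps.
Video: 10.324 − 0.776 = 9.548 Mbps.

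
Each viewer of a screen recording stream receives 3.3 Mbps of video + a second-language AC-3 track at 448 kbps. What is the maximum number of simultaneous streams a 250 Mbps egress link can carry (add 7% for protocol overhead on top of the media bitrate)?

62

Audio: 448 kbps = 0.448 Mbps.
Per-viewer media rate: 3.748 Mbps.
On the wire with 7% overhead: 4.010 Mbps.
250 Mbps = 250.0 Mbps; 250.0 / 4.010 = 62.34 → 62 viewers.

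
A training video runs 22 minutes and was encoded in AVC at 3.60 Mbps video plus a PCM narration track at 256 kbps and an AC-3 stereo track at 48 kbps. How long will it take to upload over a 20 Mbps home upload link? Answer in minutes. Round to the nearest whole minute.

4 minutes

22 min = 1320 s
Audio total: 256 + 48 = 304 kbps = 0.304 Mbps.
Total bitrate: 3.904 Mbps.
File: 3.904 Mbps × 1320 s = 5153.3 Mb.
At 20 Mbps: 5153.3 / 20 = 257.7 s ≈ 4.29 minutes.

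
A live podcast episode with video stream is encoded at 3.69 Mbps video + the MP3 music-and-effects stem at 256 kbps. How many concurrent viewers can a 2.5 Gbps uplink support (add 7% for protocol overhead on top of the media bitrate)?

592

Audio: 256 kbps = 0.256 Mbps.
Per-viewer media rate: 3.946 Mbps.
On the wire with 7% overhead: 4.222 Mbps.
2.5 Gbps = 2,500 Mbps; 2,500 / 4.222 = 592.11 → 592 viewers.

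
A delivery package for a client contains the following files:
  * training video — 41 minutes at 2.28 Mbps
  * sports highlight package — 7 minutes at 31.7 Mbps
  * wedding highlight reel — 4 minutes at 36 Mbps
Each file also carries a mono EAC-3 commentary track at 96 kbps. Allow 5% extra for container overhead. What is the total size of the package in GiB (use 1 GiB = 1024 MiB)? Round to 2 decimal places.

3.41 GiB

Audio: 96 kbps = 0.096 Mbps.
training video: 2.376 Mbps × 2460 s × 1.05 = 6137.2 Mb
sports highlight package: 31.796 Mbps × 420 s × 1.05 = 14022.0 Mb
wedding highlight reel: 36.096 Mbps × 240 s × 1.05 = 9096.2 Mb
Total: 29255.4 Mb = 3656.9 MB.
= 3.406 GiB.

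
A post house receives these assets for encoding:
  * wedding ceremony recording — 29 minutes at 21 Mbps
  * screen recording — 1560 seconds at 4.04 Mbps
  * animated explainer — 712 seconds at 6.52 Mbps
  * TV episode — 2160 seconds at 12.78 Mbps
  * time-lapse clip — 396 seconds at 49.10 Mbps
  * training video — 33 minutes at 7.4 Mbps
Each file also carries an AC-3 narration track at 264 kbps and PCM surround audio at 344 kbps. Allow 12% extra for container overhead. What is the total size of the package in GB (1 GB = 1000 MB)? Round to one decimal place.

Audio total: 264 + 344 = 608 kbps = 0.608 Mbps.
wedding ceremony recording: 21.608 Mbps × 1740 s × 1.12 = 42109.7 Mb
screen recording: 4.648 Mbps × 1560 s × 1.12 = 8121.0 Mb
animated explainer: 7.128 Mbps × 712 s × 1.12 = 5684.2 Mb
TV episode: 13.388 Mbps × 2160 s × 1.12 = 32388.2 Mb
time-lapse clip: 49.708 Mbps × 396 s × 1.12 = 22046.5 Mb
training video: 8.008 Mbps × 1980 s × 1.12 = 17758.5 Mb
Total: 128108.1 Mb = 16013.5 MB.
= 16.01 GB.

16.0 GB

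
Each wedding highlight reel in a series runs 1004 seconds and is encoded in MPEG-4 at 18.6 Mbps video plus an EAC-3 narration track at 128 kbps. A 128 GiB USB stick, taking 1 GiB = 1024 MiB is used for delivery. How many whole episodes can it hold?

Audio: 128 kbps = 0.128 Mbps.
Total bitrate: 18.728 Mbps.
Per item: 18.728 Mbps × 1004 s = 18,803 Mb = 2,350 MB.
Capacity: 128 GiB = 1,099,512 Mb; 58.48 items → 58 complete.

58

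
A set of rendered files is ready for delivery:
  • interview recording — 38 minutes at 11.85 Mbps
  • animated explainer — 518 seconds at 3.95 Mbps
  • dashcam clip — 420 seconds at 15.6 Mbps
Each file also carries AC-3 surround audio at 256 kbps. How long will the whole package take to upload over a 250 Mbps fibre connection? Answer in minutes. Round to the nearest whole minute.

Audio: 256 kbps = 0.256 Mbps.
interview recording: 12.106 Mbps × 2280 s = 27601.7 Mb
animated explainer: 4.206 Mbps × 518 s = 2178.7 Mb
dashcam clip: 15.856 Mbps × 420 s = 6659.5 Mb
Total: 36439.9 Mb = 4555.0 MB.
At 250 Mbps: 36439.9 / 250 = 146 s ≈ 2.43 minutes.

2 minutes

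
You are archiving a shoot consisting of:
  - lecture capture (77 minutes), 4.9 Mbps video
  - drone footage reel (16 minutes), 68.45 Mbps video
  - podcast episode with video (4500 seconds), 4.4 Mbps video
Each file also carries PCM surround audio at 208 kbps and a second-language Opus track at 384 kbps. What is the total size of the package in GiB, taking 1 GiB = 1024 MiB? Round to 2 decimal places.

13.29 GiB

Audio total: 208 + 384 = 592 kbps = 0.592 Mbps.
lecture capture: 5.492 Mbps × 4620 s = 25373.0 Mb
drone footage reel: 69.042 Mbps × 960 s = 66280.3 Mb
podcast episode with video: 4.992 Mbps × 4500 s = 22464.0 Mb
Total: 114117.4 Mb = 14264.7 MB.
= 13.29 GiB.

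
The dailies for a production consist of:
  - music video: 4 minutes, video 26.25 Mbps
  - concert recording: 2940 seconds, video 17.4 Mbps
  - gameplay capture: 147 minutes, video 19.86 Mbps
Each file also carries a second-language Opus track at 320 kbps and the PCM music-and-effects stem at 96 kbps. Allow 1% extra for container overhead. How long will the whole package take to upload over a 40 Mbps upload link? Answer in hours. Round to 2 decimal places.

Audio total: 320 + 96 = 416 kbps = 0.416 Mbps.
music video: 26.666 Mbps × 240 s × 1.01 = 6463.8 Mb
concert recording: 17.816 Mbps × 2940 s × 1.01 = 52902.8 Mb
gameplay capture: 20.276 Mbps × 8820 s × 1.01 = 180622.7 Mb
Total: 239989.3 Mb = 29998.7 MB.
At 40 Mbps: 239989.3 / 40 = 6000 s ≈ 1.67 hours.

1.67 hours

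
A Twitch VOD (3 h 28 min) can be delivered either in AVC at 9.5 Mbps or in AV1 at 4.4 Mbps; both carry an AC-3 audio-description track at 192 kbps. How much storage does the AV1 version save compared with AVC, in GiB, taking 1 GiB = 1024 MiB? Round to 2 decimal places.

3 h 28 min = 208 min = 12480 s
Audio: 192 kbps = 0.192 Mbps.
AVC: 9.692 Mbps × 12480 s = 120956.2 Mb = 14.081 GiB.
AV1: 4.592 Mbps × 12480 s = 57308.2 Mb = 6.672 GiB.
Saving: 14.081 − 6.672 = 7.410 GiB.

7.41 GiB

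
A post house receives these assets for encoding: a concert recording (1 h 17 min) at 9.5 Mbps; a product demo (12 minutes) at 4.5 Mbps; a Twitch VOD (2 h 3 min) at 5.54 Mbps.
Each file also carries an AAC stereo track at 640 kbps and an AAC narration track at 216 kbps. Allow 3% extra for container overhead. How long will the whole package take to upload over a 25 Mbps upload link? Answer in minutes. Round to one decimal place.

Audio total: 640 + 216 = 856 kbps = 0.856 Mbps.
concert recording: 10.356 Mbps × 4620 s × 1.03 = 49280.1 Mb
product demo: 5.356 Mbps × 720 s × 1.03 = 3972.0 Mb
Twitch VOD: 6.396 Mbps × 7380 s × 1.03 = 48618.6 Mb
Total: 101870.6 Mb = 12733.8 MB.
At 25 Mbps: 101870.6 / 25 = 4075 s ≈ 67.9 minutes.

67.9 minutes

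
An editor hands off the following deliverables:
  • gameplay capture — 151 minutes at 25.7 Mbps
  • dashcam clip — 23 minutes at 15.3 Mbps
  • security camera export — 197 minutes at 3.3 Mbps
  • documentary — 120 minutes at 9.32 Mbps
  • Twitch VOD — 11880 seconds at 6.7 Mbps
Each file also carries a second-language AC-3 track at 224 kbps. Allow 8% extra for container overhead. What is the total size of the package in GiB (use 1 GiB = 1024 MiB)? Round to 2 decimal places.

56.44 GiB

Audio: 224 kbps = 0.224 Mbps.
gameplay capture: 25.924 Mbps × 9060 s × 1.08 = 253661.2 Mb
dashcam clip: 15.524 Mbps × 1380 s × 1.08 = 23137.0 Mb
security camera export: 3.524 Mbps × 11820 s × 1.08 = 44986.0 Mb
documentary: 9.544 Mbps × 7200 s × 1.08 = 74214.1 Mb
Twitch VOD: 6.924 Mbps × 11880 s × 1.08 = 88837.7 Mb
Total: 484835.9 Mb = 60604.5 MB.
= 56.44 GiB.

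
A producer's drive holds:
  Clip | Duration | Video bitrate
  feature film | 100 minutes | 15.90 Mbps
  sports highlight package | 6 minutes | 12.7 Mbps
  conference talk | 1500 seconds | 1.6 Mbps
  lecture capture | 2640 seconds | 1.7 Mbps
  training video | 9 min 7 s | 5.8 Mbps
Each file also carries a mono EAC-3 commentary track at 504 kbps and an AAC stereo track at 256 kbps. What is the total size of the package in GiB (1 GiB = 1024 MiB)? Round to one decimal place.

13.8 GiB

Audio total: 504 + 256 = 760 kbps = 0.760 Mbps.
feature film: 16.660 Mbps × 6000 s = 99960.0 Mb
sports highlight package: 13.460 Mbps × 360 s = 4845.6 Mb
conference talk: 2.360 Mbps × 1500 s = 3540.0 Mb
lecture capture: 2.460 Mbps × 2640 s = 6494.4 Mb
training video: 6.560 Mbps × 547 s = 3588.3 Mb
Total: 118428.3 Mb = 14803.5 MB.
= 13.79 GiB.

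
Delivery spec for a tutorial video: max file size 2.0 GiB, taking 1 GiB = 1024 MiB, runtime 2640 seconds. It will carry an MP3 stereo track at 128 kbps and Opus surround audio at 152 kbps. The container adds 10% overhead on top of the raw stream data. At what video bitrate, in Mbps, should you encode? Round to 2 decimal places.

5.64 Mbps

Budget: 2.0 GiB = 17179.9 Mb.
Stream payload after overhead: 17179.9 / 1.10 = 15618.1 Mb.
Total bitrate budget: 15618.1 Mb / 2640 s = 5.916 Mbps.
Audio total: 128 + 152 = 280 kbps = 0.280 Mbps.
Video: 5.916 − 0.280 = 5.636 Mbps.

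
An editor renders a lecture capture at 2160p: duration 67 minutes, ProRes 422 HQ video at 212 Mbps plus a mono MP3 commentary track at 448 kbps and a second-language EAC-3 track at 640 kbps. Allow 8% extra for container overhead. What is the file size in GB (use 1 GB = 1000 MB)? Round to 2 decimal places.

115.64 GB

67 min = 4020 s
Audio total: 448 + 640 = 1088 kbps = 1.088 Mbps.
Total bitrate: 212 + 1.088 = 213.088 Mbps.
Stream data: 213.088 Mbps × 4020 s = 856613.8 Mb.
With 8% container overhead: ×1.08.
925,143 Mb ÷ 8 = 115,643 MB → 115.6 GB.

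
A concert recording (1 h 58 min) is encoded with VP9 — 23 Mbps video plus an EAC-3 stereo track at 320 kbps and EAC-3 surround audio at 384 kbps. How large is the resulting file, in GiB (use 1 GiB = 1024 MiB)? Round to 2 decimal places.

19.54 GiB

1 h 58 min = 118 min = 7080 s
Audio total: 320 + 384 = 704 kbps = 0.704 Mbps.
Total bitrate: 23 + 0.704 = 23.704 Mbps.
Stream data: 23.704 Mbps × 7080 s = 167824.3 Mb.
167,824 Mb = 20,978,040,000 bytes ÷ 1,073,741,824 = 19.54 GiB.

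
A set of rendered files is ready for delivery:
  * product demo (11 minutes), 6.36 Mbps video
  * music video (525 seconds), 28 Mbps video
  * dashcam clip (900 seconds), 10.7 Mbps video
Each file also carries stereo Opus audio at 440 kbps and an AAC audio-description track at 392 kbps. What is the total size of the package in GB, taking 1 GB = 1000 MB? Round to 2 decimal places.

Audio total: 440 + 392 = 832 kbps = 0.832 Mbps.
product demo: 7.192 Mbps × 660 s = 4746.7 Mb
music video: 28.832 Mbps × 525 s = 15136.8 Mb
dashcam clip: 11.532 Mbps × 900 s = 10378.8 Mb
Total: 30262.3 Mb = 3782.8 MB.
= 3.783 GB.

3.78 GB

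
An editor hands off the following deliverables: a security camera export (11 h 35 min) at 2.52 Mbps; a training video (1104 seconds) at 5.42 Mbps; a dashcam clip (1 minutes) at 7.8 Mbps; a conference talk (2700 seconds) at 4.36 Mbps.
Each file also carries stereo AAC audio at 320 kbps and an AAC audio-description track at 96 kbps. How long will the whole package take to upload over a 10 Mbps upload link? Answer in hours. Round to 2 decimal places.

3.95 hours

Audio total: 320 + 96 = 416 kbps = 0.416 Mbps.
security camera export: 2.936 Mbps × 41700 s = 122431.2 Mb
training video: 5.836 Mbps × 1104 s = 6442.9 Mb
dashcam clip: 8.216 Mbps × 60 s = 493.0 Mb
conference talk: 4.776 Mbps × 2700 s = 12895.2 Mb
Total: 142262.3 Mb = 17782.8 MB.
At 10 Mbps: 142262.3 / 10 = 14226 s ≈ 3.95 hours.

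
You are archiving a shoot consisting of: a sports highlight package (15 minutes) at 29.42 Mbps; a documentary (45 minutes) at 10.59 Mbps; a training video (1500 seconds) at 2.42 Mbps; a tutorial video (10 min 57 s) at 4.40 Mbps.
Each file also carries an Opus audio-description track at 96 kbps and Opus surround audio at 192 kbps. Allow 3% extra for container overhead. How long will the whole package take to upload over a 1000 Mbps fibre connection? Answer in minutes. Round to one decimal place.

1.1 minutes

Audio total: 96 + 192 = 288 kbps = 0.288 Mbps.
sports highlight package: 29.708 Mbps × 900 s × 1.03 = 27539.3 Mb
documentary: 10.878 Mbps × 2700 s × 1.03 = 30251.7 Mb
training video: 2.708 Mbps × 1500 s × 1.03 = 4183.9 Mb
tutorial video: 4.688 Mbps × 657 s × 1.03 = 3172.4 Mb
Total: 65147.3 Mb = 8143.4 MB.
At 1000 Mbps: 65147.3 / 1000 = 65 s ≈ 1.09 minutes.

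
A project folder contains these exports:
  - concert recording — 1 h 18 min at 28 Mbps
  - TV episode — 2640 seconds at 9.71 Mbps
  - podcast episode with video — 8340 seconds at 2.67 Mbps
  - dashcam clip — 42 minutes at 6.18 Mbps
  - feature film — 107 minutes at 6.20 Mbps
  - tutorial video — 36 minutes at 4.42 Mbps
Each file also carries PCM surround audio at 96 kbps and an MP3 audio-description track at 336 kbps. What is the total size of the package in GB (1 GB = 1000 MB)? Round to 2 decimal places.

Audio total: 96 + 336 = 432 kbps = 0.432 Mbps.
concert recording: 28.432 Mbps × 4680 s = 133061.8 Mb
TV episode: 10.142 Mbps × 2640 s = 26774.9 Mb
podcast episode with video: 3.102 Mbps × 8340 s = 25870.7 Mb
dashcam clip: 6.612 Mbps × 2520 s = 16662.2 Mb
feature film: 6.632 Mbps × 6420 s = 42577.4 Mb
tutorial video: 4.852 Mbps × 2160 s = 10480.3 Mb
Total: 255427.3 Mb = 31928.4 MB.
= 31.93 GB.

31.93 GB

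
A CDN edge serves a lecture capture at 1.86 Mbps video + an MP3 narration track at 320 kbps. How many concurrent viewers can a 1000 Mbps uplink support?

458

Audio: 320 kbps = 0.320 Mbps.
Per-viewer media rate: 2.180 Mbps.
1000 Mbps = 1,000 Mbps; 1,000 / 2.180 = 458.72 → 458 viewers.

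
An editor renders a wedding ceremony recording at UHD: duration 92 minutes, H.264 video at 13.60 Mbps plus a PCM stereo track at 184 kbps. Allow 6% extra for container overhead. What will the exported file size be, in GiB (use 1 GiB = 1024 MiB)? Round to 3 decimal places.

9.389 GiB

92 min = 5520 s
Audio: 184 kbps = 0.184 Mbps.
Total bitrate: 13.60 + 0.184 = 13.784 Mbps.
Stream data: 13.784 Mbps × 5520 s = 76087.7 Mb.
With 6% container overhead: ×1.06.
80,653 Mb = 10,081,617,600 bytes ÷ 1,073,741,824 = 9.389 GiB.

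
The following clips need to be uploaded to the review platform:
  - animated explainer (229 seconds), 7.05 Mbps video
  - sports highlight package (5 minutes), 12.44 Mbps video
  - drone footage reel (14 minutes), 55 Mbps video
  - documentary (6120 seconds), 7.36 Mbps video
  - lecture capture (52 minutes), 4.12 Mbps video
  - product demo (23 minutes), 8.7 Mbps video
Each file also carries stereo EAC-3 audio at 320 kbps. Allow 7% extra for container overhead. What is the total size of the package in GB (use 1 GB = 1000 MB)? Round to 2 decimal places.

Audio: 320 kbps = 0.320 Mbps.
animated explainer: 7.370 Mbps × 229 s × 1.07 = 1805.9 Mb
sports highlight package: 12.760 Mbps × 300 s × 1.07 = 4096.0 Mb
drone footage reel: 55.320 Mbps × 840 s × 1.07 = 49721.6 Mb
documentary: 7.680 Mbps × 6120 s × 1.07 = 50291.7 Mb
lecture capture: 4.440 Mbps × 3120 s × 1.07 = 14822.5 Mb
product demo: 9.020 Mbps × 1380 s × 1.07 = 13318.9 Mb
Total: 134056.6 Mb = 16757.1 MB.
= 16.76 GB.

16.76 GB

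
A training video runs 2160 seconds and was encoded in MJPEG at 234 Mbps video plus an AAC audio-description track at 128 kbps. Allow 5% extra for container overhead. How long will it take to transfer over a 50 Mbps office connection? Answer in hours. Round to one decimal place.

Audio: 128 kbps = 0.128 Mbps.
Total bitrate: 234.128 Mbps.
File: 234.128 Mbps × 2160 s = 505716.5 Mb.
With 5% container overhead: ×1.05. → 531002.3 Mb.
At 50 Mbps: 531002.3 / 50 = 10620.0 s ≈ 2.95 hours.

3.0 hours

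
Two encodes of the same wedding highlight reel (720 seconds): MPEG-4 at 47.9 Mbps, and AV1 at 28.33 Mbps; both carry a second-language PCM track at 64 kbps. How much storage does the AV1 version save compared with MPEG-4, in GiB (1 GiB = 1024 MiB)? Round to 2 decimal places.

Audio: 64 kbps = 0.064 Mbps.
MPEG-4: 47.964 Mbps × 720 s = 34534.1 Mb = 4.020 GiB.
AV1: 28.394 Mbps × 720 s = 20443.7 Mb = 2.380 GiB.
Saving: 4.020 − 2.380 = 1.640 GiB.

1.64 GiB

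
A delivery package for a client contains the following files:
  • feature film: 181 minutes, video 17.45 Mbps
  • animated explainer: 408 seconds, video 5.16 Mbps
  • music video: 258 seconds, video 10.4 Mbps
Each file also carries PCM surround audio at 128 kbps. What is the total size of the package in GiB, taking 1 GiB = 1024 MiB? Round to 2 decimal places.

22.79 GiB

Audio: 128 kbps = 0.128 Mbps.
feature film: 17.578 Mbps × 10860 s = 190897.1 Mb
animated explainer: 5.288 Mbps × 408 s = 2157.5 Mb
music video: 10.528 Mbps × 258 s = 2716.2 Mb
Total: 195770.8 Mb = 24471.4 MB.
= 22.79 GiB.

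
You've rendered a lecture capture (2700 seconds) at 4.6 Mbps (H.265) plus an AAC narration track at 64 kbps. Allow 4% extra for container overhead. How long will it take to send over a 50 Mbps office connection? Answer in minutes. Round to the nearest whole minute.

Audio: 64 kbps = 0.064 Mbps.
Total bitrate: 4.664 Mbps.
File: 4.664 Mbps × 2700 s = 12592.8 Mb.
With 4% container overhead: ×1.04. → 13096.5 Mb.
At 50 Mbps: 13096.5 / 50 = 261.9 s ≈ 4.37 minutes.

4 minutes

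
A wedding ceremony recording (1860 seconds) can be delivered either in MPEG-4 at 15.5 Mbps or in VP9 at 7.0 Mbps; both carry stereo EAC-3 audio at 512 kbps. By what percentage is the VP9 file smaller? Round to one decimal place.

Audio: 512 kbps = 0.512 Mbps.
MPEG-4: 16.012 Mbps × 1860 s = 29782.3 Mb = 3.723 GB.
VP9: 7.512 Mbps × 1860 s = 13972.3 Mb = 1.747 GB.
Reduction: (1 − 1.747/3.723) × 100 = 53.09%.

53.1%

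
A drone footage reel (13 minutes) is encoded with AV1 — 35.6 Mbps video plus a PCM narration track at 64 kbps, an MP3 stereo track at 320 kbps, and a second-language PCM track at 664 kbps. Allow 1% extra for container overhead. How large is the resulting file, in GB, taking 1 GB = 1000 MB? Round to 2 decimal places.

13 min = 780 s
Audio total: 64 + 320 + 664 = 1048 kbps = 1.048 Mbps.
Total bitrate: 35.6 + 1.048 = 36.648 Mbps.
Stream data: 36.648 Mbps × 780 s = 28585.4 Mb.
With 1% container overhead: ×1.01.
28,871 Mb ÷ 8 = 3,609 MB → 3.609 GB.

3.61 GB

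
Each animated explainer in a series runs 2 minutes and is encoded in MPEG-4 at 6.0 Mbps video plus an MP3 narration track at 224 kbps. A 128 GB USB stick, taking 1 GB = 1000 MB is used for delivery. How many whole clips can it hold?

2 min = 120 s
Audio: 224 kbps = 0.224 Mbps.
Total bitrate: 6.224 Mbps.
Per item: 6.224 Mbps × 120 s = 746.9 Mb = 93.36 MB.
Capacity: 128 GB = 1,024,000 Mb; 1371.04 items → 1371 complete.

1371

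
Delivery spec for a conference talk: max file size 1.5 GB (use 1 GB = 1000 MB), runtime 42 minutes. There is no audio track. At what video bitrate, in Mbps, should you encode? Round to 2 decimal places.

4.76 Mbps

Budget: 1.5 GB = 12000.0 Mb.
42 min = 2520 s
Total bitrate budget: 12000.0 Mb / 2520 s = 4.762 Mbps.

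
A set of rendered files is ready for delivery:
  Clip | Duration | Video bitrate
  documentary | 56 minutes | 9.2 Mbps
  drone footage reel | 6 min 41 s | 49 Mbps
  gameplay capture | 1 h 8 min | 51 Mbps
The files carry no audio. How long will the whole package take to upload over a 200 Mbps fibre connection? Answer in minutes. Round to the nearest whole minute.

22 minutes

documentary: 9.200 Mbps × 3360 s = 30912.0 Mb
drone footage reel: 49.000 Mbps × 401 s = 19649.0 Mb
gameplay capture: 51.000 Mbps × 4080 s = 208080.0 Mb
Total: 258641.0 Mb = 32330.1 MB.
At 200 Mbps: 258641.0 / 200 = 1293 s ≈ 21.6 minutes.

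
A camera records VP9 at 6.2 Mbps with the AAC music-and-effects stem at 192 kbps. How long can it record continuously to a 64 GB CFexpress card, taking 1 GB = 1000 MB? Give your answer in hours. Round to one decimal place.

22.3 hours

Audio: 192 kbps = 0.192 Mbps.
Total bitrate: 6.2 + 0.192 = 6.392 Mbps.
Capacity: 64 GB = 512,000 Mb.
Recording time: 512,000 / 6.392 = 80,100 s ≈ 22.3 hours.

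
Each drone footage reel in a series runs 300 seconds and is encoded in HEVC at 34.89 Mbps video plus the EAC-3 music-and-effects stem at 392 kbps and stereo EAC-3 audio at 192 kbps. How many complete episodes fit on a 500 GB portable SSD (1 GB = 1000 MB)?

375

Audio total: 392 + 192 = 584 kbps = 0.584 Mbps.
Total bitrate: 35.474 Mbps.
Per item: 35.474 Mbps × 300 s = 10,642 Mb = 1,330 MB.
Capacity: 500 GB = 4,000,000 Mb; 375.86 items → 375 complete.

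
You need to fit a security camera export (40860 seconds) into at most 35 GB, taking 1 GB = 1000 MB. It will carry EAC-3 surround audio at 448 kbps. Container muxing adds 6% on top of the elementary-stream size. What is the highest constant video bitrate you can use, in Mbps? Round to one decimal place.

6.0 Mbps

Budget: 35 GB = 280000.0 Mb.
Stream payload after overhead: 280000.0 / 1.06 = 264150.9 Mb.
Total bitrate budget: 264150.9 Mb / 40860 s = 6.465 Mbps.
Audio: 448 kbps = 0.448 Mbps.
Video: 6.465 − 0.448 = 6.017 Mbps.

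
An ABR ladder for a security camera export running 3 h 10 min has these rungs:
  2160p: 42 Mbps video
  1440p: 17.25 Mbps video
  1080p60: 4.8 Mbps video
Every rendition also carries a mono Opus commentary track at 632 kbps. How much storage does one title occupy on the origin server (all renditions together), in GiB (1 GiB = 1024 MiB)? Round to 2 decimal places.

3 h 10 min = 190 min = 11400 s
Audio: 632 kbps = 0.632 Mbps.
Sum of rendition bitrates: (42+0.632) + (17.25+0.632) + (4.8+0.632) = 65.946 Mbps.
× 11400 s = 751,784 Mb = 93,973 MB = 87.52 GiB.

87.52 GiB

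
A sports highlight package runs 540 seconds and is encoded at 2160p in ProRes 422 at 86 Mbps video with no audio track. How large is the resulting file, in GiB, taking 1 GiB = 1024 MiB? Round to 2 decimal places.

5.41 GiB

Total bitrate: 86 Mbps.
Stream data: 86.000 Mbps × 540 s = 46440.0 Mb.
46,440 Mb = 5,805,000,000 bytes ÷ 1,073,741,824 = 5.406 GiB.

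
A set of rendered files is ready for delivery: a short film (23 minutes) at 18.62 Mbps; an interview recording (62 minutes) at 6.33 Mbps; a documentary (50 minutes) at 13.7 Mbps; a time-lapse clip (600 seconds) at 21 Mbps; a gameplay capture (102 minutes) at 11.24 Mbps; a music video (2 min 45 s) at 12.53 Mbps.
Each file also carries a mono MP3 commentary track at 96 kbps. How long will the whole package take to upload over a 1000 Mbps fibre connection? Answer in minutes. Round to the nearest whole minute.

3 minutes

Audio: 96 kbps = 0.096 Mbps.
short film: 18.716 Mbps × 1380 s = 25828.1 Mb
interview recording: 6.426 Mbps × 3720 s = 23904.7 Mb
documentary: 13.796 Mbps × 3000 s = 41388.0 Mb
time-lapse clip: 21.096 Mbps × 600 s = 12657.6 Mb
gameplay capture: 11.336 Mbps × 6120 s = 69376.3 Mb
music video: 12.626 Mbps × 165 s = 2083.3 Mb
Total: 175238.0 Mb = 21904.8 MB.
At 1000 Mbps: 175238.0 / 1000 = 175 s ≈ 2.92 minutes.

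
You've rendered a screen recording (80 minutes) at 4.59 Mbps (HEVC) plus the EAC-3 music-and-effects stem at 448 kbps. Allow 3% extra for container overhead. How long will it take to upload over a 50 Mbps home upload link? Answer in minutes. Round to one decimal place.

80 min = 4800 s
Audio: 448 kbps = 0.448 Mbps.
Total bitrate: 5.038 Mbps.
File: 5.038 Mbps × 4800 s = 24182.4 Mb.
With 3% container overhead: ×1.03. → 24907.9 Mb.
At 50 Mbps: 24907.9 / 50 = 498.2 s ≈ 8.3 minutes.

8.3 minutes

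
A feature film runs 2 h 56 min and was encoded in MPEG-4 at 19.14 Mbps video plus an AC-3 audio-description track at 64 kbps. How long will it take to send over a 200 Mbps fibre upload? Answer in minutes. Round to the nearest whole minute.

2 h 56 min = 176 min = 10560 s
Audio: 64 kbps = 0.064 Mbps.
Total bitrate: 19.204 Mbps.
File: 19.204 Mbps × 10560 s = 202794.2 Mb.
At 200 Mbps: 202794.2 / 200 = 1014.0 s ≈ 16.9 minutes.

17 minutes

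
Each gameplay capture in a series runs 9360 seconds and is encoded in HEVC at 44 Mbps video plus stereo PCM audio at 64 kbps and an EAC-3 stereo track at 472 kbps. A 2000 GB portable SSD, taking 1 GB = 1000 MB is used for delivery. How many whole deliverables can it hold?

38

Audio total: 64 + 472 = 536 kbps = 0.536 Mbps.
Total bitrate: 44.536 Mbps.
Per item: 44.536 Mbps × 9360 s = 416,857 Mb = 52,107 MB.
Capacity: 2000 GB = 16,000,000 Mb; 38.38 items → 38 complete.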